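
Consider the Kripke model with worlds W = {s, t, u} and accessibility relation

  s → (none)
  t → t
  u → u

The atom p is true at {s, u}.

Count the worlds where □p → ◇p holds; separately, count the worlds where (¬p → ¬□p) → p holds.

2 and 2

For □p → ◇p:
s: □p is T, ◇p is F. ✗
t: □p is F, ◇p is F. ✓
u: □p is T, ◇p is T. ✓
— 2 worlds.
For (¬p → ¬□p) → p:
s: ¬p → ¬□p is T, p is T. ✓
t: ¬p → ¬□p is T, p is F. ✗
u: ¬p → ¬□p is T, p is T. ✓
— 2 worlds.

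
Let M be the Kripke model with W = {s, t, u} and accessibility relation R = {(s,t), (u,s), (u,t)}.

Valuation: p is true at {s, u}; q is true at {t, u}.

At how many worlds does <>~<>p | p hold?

2

s: <>~<>p is T, p is T. ✓
t: <>~<>p is F, p is F. ✗
u: <>~<>p is T, p is T. ✓
Satisfying worlds: {s, u}.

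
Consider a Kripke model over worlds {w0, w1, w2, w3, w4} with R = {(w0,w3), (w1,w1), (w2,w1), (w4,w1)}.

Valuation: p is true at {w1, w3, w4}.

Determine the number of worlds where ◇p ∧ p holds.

2

w0: ◇p is T, p is F. ✗
w1: ◇p is T, p is T. ✓
w2: ◇p is T, p is F. ✗
w3: ◇p is F, p is T. ✗
w4: ◇p is T, p is T. ✓
Satisfying worlds: {w1, w4}.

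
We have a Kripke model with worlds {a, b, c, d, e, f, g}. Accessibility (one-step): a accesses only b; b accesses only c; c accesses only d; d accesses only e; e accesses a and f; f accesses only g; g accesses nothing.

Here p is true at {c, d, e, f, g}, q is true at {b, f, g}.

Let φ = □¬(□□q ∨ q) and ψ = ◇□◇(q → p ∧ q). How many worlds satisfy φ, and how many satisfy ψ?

3 and 5

For □¬(□□q ∨ q):
a: successors {b}; ¬(□□q ∨ q) there: b:F. ✗
b: successors {c}; ¬(□□q ∨ q) there: c:T. ✓
c: successors {d}; ¬(□□q ∨ q) there: d:T. ✓
d: successors {e}; ¬(□□q ∨ q) there: e:F. ✗
e: successors {a, f}; ¬(□□q ∨ q) there: a:T, f:F. ✗
f: successors {g}; ¬(□□q ∨ q) there: g:F. ✗
g: no successors, so □¬(□□q ∨ q) holds vacuously. ✓
— 3 worlds.
For ◇□◇(q → p ∧ q):
a: successors {b}; □◇(q → p ∧ q) there: b:T. ✓
b: successors {c}; □◇(q → p ∧ q) there: c:T. ✓
c: successors {d}; □◇(q → p ∧ q) there: d:T. ✓
d: successors {e}; □◇(q → p ∧ q) there: e:F. ✗
e: successors {a, f}; □◇(q → p ∧ q) there: a:T, f:F. ✓
f: successors {g}; □◇(q → p ∧ q) there: g:T. ✓
g: no successors, so ◇□◇(q → p ∧ q) fails. ✗
— 5 worlds.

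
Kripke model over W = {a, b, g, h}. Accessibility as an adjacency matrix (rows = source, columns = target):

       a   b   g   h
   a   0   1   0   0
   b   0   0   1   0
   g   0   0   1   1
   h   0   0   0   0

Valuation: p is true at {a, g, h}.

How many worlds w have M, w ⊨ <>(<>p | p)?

a: successors {b}; <>p | p there: b:T. ✓
b: successors {g}; <>p | p there: g:T. ✓
g: successors {g, h}; <>p | p there: g:T, h:T. ✓
h: no successors, so <>(<>p | p) fails. ✗
Satisfying worlds: {a, b, g}.

3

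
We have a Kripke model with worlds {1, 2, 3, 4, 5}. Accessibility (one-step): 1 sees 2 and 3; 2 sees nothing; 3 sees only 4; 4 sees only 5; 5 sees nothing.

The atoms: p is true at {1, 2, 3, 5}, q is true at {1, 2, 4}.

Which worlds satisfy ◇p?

1: successors {2, 3}; p there: 2:T, 3:T. ✓
2: no successors, so ◇p fails. ✗
3: successors {4}; p there: 4:F. ✗
4: successors {5}; p there: 5:T. ✓
5: no successors, so ◇p fails. ✗

{1, 4}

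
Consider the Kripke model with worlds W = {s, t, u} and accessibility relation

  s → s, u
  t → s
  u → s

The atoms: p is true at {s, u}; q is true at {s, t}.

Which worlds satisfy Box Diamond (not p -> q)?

s: successors {s, u}; Diamond (not p -> q) there: s:T, u:T. ✓
t: successors {s}; Diamond (not p -> q) there: s:T. ✓
u: successors {s}; Diamond (not p -> q) there: s:T. ✓

{s, t, u}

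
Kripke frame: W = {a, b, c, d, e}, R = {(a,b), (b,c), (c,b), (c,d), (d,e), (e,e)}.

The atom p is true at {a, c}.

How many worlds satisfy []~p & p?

2

a: []~p is T, p is T. ✓
b: []~p is F, p is F. ✗
c: []~p is T, p is T. ✓
d: []~p is T, p is F. ✗
e: []~p is T, p is F. ✗
Satisfying worlds: {a, c}.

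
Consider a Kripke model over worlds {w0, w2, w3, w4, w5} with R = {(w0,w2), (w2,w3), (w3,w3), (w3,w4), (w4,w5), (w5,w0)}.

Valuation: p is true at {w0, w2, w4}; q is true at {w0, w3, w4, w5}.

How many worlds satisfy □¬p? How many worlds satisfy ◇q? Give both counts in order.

2 and 4

For □¬p:
w0: successors {w2}; ¬p there: w2:F. ✗
w2: successors {w3}; ¬p there: w3:T. ✓
w3: successors {w3, w4}; ¬p there: w3:T, w4:F. ✗
w4: successors {w5}; ¬p there: w5:T. ✓
w5: successors {w0}; ¬p there: w0:F. ✗
— 2 worlds.
For ◇q:
w0: successors {w2}; q there: w2:F. ✗
w2: successors {w3}; q there: w3:T. ✓
w3: successors {w3, w4}; q there: w3:T, w4:T. ✓
w4: successors {w5}; q there: w5:T. ✓
w5: successors {w0}; q there: w0:T. ✓
— 4 worlds.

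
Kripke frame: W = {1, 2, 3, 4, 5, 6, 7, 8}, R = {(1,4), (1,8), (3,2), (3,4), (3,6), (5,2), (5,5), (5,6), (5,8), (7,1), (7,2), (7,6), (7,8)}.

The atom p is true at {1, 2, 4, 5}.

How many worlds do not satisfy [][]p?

1: successors {4, 8}; []p there: 4:T, 8:T. ✓
2: no successors, so [][]p holds vacuously. ✓
3: successors {2, 4, 6}; []p there: 2:T, 4:T, 6:T. ✓
4: no successors, so [][]p holds vacuously. ✓
5: successors {2, 5, 6, 8}; []p there: 2:T, 5:F, 6:T, 8:T. ✗
6: no successors, so [][]p holds vacuously. ✓
7: successors {1, 2, 6, 8}; []p there: 1:F, 2:T, 6:T, 8:T. ✗
8: no successors, so [][]p holds vacuously. ✓
Satisfying worlds: {1, 2, 3, 4, 6, 8}.
So [][]p fails at the other 2 worlds.

2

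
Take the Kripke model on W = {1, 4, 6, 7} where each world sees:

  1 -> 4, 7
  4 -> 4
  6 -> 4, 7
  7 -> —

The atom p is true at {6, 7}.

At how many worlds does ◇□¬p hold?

3

1: successors {4, 7}; □¬p there: 4:T, 7:T. ✓
4: successors {4}; □¬p there: 4:T. ✓
6: successors {4, 7}; □¬p there: 4:T, 7:T. ✓
7: no successors, so ◇□¬p fails. ✗
Satisfying worlds: {1, 4, 6}.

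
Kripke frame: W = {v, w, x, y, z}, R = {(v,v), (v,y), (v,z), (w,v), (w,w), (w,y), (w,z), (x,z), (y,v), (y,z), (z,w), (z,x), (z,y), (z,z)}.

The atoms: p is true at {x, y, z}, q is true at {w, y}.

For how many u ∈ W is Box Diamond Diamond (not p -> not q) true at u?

5

v: successors {v, y, z}; Diamond Diamond (not p -> not q) there: v:T, y:T, z:T. ✓
w: successors {v, w, y, z}; Diamond Diamond (not p -> not q) there: v:T, w:T, y:T, z:T. ✓
x: successors {z}; Diamond Diamond (not p -> not q) there: z:T. ✓
y: successors {v, z}; Diamond Diamond (not p -> not q) there: v:T, z:T. ✓
z: successors {w, x, y, z}; Diamond Diamond (not p -> not q) there: w:T, x:T, y:T, z:T. ✓
Satisfying worlds: {v, w, x, y, z}.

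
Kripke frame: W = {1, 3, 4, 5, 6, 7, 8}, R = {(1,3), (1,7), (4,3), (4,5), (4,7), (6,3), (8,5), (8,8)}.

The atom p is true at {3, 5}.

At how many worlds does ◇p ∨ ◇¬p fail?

1: ◇p is T, ◇¬p is T. ✓
3: ◇p is F, ◇¬p is F. ✗
4: ◇p is T, ◇¬p is T. ✓
5: ◇p is F, ◇¬p is F. ✗
6: ◇p is T, ◇¬p is F. ✓
7: ◇p is F, ◇¬p is F. ✗
8: ◇p is T, ◇¬p is T. ✓
Satisfying worlds: {1, 4, 6, 8}.
So ◇p ∨ ◇¬p fails at the other 3 worlds.

3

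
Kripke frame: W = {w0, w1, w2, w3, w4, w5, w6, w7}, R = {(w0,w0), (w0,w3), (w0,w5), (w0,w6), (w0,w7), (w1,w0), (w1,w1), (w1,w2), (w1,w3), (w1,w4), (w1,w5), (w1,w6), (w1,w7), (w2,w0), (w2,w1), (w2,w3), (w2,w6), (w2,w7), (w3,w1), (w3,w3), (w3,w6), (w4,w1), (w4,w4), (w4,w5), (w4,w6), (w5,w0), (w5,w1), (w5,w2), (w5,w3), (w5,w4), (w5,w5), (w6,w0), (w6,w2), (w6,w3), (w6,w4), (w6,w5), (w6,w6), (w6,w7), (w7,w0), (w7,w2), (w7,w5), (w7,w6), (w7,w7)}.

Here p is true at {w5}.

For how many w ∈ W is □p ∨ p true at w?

1

w0: □p is F, p is F. ✗
w1: □p is F, p is F. ✗
w2: □p is F, p is F. ✗
w3: □p is F, p is F. ✗
w4: □p is F, p is F. ✗
w5: □p is F, p is T. ✓
w6: □p is F, p is F. ✗
w7: □p is F, p is F. ✗
Satisfying worlds: {w5}.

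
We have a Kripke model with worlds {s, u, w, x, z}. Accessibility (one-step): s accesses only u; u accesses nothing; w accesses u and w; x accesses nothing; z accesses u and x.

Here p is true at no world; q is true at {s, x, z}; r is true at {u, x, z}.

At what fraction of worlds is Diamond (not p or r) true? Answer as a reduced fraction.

s: successors {u}; not p or r there: u:T. ✓
u: no successors, so Diamond (not p or r) fails. ✗
w: successors {u, w}; not p or r there: u:T, w:T. ✓
x: no successors, so Diamond (not p or r) fails. ✗
z: successors {u, x}; not p or r there: u:T, x:T. ✓
That's 3 of 5 worlds, so 3/5.

3/5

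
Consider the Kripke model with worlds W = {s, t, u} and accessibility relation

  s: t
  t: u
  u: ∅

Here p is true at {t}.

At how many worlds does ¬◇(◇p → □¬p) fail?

s: ◇(◇p → □¬p) is T. ✗
t: ◇(◇p → □¬p) is T. ✗
u: ◇(◇p → □¬p) is F. ✓
Satisfying worlds: {u}.
So ¬◇(◇p → □¬p) fails at the other 2 worlds.

2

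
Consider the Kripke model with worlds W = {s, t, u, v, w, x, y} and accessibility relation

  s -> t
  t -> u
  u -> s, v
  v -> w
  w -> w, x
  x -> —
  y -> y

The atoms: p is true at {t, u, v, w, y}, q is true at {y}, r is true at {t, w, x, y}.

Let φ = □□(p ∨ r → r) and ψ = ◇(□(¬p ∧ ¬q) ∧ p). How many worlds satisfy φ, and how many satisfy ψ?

For □□(p ∨ r → r):
s: successors {t}; □(p ∨ r → r) there: t:F. ✗
t: successors {u}; □(p ∨ r → r) there: u:F. ✗
u: successors {s, v}; □(p ∨ r → r) there: s:T, v:T. ✓
v: successors {w}; □(p ∨ r → r) there: w:T. ✓
w: successors {w, x}; □(p ∨ r → r) there: w:T, x:T. ✓
x: no successors, so □□(p ∨ r → r) holds vacuously. ✓
y: successors {y}; □(p ∨ r → r) there: y:T. ✓
— 5 worlds.
For ◇(□(¬p ∧ ¬q) ∧ p):
s: successors {t}; □(¬p ∧ ¬q) ∧ p there: t:F. ✗
t: successors {u}; □(¬p ∧ ¬q) ∧ p there: u:F. ✗
u: successors {s, v}; □(¬p ∧ ¬q) ∧ p there: s:F, v:F. ✗
v: successors {w}; □(¬p ∧ ¬q) ∧ p there: w:F. ✗
w: successors {w, x}; □(¬p ∧ ¬q) ∧ p there: w:F, x:F. ✗
x: no successors, so ◇(□(¬p ∧ ¬q) ∧ p) fails. ✗
y: successors {y}; □(¬p ∧ ¬q) ∧ p there: y:F. ✗
— 0 worlds.

5 and 0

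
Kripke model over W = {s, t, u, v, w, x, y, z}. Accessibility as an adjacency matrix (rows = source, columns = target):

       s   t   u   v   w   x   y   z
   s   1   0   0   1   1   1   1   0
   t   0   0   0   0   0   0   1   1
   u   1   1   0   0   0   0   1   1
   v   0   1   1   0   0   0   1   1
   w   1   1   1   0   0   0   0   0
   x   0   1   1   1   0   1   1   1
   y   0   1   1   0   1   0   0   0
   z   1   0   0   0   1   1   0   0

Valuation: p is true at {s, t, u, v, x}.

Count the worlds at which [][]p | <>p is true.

s: [][]p is F, <>p is T. ✓
t: [][]p is F, <>p is F. ✗
u: [][]p is F, <>p is T. ✓
v: [][]p is F, <>p is T. ✓
w: [][]p is F, <>p is T. ✓
x: [][]p is F, <>p is T. ✓
y: [][]p is F, <>p is T. ✓
z: [][]p is F, <>p is T. ✓
Satisfying worlds: {s, u, v, w, x, y, z}.

7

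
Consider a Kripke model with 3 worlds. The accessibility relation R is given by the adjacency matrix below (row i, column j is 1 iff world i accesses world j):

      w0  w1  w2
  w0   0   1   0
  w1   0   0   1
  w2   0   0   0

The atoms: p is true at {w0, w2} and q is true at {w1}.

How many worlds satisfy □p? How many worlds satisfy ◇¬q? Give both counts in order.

2 and 1

For □p:
w0: successors {w1}; p there: w1:F. ✗
w1: successors {w2}; p there: w2:T. ✓
w2: no successors, so □p holds vacuously. ✓
— 2 worlds.
For ◇¬q:
w0: successors {w1}; ¬q there: w1:F. ✗
w1: successors {w2}; ¬q there: w2:T. ✓
w2: no successors, so ◇¬q fails. ✗
— 1 world.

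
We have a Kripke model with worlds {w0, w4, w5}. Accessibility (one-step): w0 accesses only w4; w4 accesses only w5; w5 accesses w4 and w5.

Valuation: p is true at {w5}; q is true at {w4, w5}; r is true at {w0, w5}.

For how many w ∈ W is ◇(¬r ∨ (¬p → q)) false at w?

0

w0: successors {w4}; ¬r ∨ (¬p → q) there: w4:T. ✓
w4: successors {w5}; ¬r ∨ (¬p → q) there: w5:T. ✓
w5: successors {w4, w5}; ¬r ∨ (¬p → q) there: w4:T, w5:T. ✓
Satisfying worlds: {w0, w4, w5}.
So ◇(¬r ∨ (¬p → q)) fails at the other 0 worlds.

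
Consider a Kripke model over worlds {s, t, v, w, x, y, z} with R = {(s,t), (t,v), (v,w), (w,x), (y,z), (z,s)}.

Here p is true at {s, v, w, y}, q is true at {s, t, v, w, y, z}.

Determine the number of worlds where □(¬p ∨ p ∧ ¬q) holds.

4

s: successors {t}; ¬p ∨ p ∧ ¬q there: t:T. ✓
t: successors {v}; ¬p ∨ p ∧ ¬q there: v:F. ✗
v: successors {w}; ¬p ∨ p ∧ ¬q there: w:F. ✗
w: successors {x}; ¬p ∨ p ∧ ¬q there: x:T. ✓
x: no successors, so □(¬p ∨ p ∧ ¬q) holds vacuously. ✓
y: successors {z}; ¬p ∨ p ∧ ¬q there: z:T. ✓
z: successors {s}; ¬p ∨ p ∧ ¬q there: s:F. ✗
Satisfying worlds: {s, w, x, y}.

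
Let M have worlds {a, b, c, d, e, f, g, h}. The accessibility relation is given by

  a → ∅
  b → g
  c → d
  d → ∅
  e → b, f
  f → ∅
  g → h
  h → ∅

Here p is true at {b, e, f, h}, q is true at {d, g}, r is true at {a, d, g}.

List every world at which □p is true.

a: no successors, so □p holds vacuously. ✓
b: successors {g}; p there: g:F. ✗
c: successors {d}; p there: d:F. ✗
d: no successors, so □p holds vacuously. ✓
e: successors {b, f}; p there: b:T, f:T. ✓
f: no successors, so □p holds vacuously. ✓
g: successors {h}; p there: h:T. ✓
h: no successors, so □p holds vacuously. ✓

{a, d, e, f, g, h}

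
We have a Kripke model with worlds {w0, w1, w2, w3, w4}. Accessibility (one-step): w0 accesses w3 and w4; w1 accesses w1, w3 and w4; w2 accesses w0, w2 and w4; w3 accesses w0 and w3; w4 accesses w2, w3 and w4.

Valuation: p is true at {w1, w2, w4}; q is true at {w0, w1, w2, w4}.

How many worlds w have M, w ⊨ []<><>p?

5

w0: successors {w3, w4}; <><>p there: w3:T, w4:T. ✓
w1: successors {w1, w3, w4}; <><>p there: w1:T, w3:T, w4:T. ✓
w2: successors {w0, w2, w4}; <><>p there: w0:T, w2:T, w4:T. ✓
w3: successors {w0, w3}; <><>p there: w0:T, w3:T. ✓
w4: successors {w2, w3, w4}; <><>p there: w2:T, w3:T, w4:T. ✓
Satisfying worlds: {w0, w1, w2, w3, w4}.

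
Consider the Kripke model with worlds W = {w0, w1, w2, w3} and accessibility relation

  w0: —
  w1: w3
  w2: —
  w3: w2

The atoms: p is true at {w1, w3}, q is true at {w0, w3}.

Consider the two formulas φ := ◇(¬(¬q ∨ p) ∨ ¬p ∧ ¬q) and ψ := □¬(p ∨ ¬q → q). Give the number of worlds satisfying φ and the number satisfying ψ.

1 and 3

For ◇(¬(¬q ∨ p) ∨ ¬p ∧ ¬q):
w0: no successors, so ◇(¬(¬q ∨ p) ∨ ¬p ∧ ¬q) fails. ✗
w1: successors {w3}; ¬(¬q ∨ p) ∨ ¬p ∧ ¬q there: w3:F. ✗
w2: no successors, so ◇(¬(¬q ∨ p) ∨ ¬p ∧ ¬q) fails. ✗
w3: successors {w2}; ¬(¬q ∨ p) ∨ ¬p ∧ ¬q there: w2:T. ✓
— 1 world.
For □¬(p ∨ ¬q → q):
w0: no successors, so □¬(p ∨ ¬q → q) holds vacuously. ✓
w1: successors {w3}; ¬(p ∨ ¬q → q) there: w3:F. ✗
w2: no successors, so □¬(p ∨ ¬q → q) holds vacuously. ✓
w3: successors {w2}; ¬(p ∨ ¬q → q) there: w2:T. ✓
— 3 worlds.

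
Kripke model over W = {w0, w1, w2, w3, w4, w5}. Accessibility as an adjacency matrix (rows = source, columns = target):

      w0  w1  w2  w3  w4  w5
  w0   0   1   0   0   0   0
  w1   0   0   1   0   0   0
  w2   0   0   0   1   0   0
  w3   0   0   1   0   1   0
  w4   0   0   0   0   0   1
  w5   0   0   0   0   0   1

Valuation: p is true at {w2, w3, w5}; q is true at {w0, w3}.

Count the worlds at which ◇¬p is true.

w0: successors {w1}; ¬p there: w1:T. ✓
w1: successors {w2}; ¬p there: w2:F. ✗
w2: successors {w3}; ¬p there: w3:F. ✗
w3: successors {w2, w4}; ¬p there: w2:F, w4:T. ✓
w4: successors {w5}; ¬p there: w5:F. ✗
w5: successors {w5}; ¬p there: w5:F. ✗
Satisfying worlds: {w0, w3}.

2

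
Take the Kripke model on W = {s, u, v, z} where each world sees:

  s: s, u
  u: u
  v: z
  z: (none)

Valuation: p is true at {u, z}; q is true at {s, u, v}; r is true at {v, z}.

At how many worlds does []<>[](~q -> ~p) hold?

3

s: successors {s, u}; <>[](~q -> ~p) there: s:T, u:T. ✓
u: successors {u}; <>[](~q -> ~p) there: u:T. ✓
v: successors {z}; <>[](~q -> ~p) there: z:F. ✗
z: no successors, so []<>[](~q -> ~p) holds vacuously. ✓
Satisfying worlds: {s, u, z}.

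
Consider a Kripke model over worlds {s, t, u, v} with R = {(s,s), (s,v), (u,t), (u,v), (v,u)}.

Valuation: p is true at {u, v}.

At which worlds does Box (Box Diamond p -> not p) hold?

{t, v}

s: successors {s, v}; Box Diamond p -> not p there: s:T, v:F. ✗
t: no successors, so Box (Box Diamond p -> not p) holds vacuously. ✓
u: successors {t, v}; Box Diamond p -> not p there: t:T, v:F. ✗
v: successors {u}; Box Diamond p -> not p there: u:T. ✓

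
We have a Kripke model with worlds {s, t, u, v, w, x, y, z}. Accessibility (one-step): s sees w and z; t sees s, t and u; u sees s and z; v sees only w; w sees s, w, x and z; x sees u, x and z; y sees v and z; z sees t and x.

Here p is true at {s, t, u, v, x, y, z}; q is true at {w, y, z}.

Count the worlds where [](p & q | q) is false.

6

s: successors {w, z}; p & q | q there: w:T, z:T. ✓
t: successors {s, t, u}; p & q | q there: s:F, t:F, u:F. ✗
u: successors {s, z}; p & q | q there: s:F, z:T. ✗
v: successors {w}; p & q | q there: w:T. ✓
w: successors {s, w, x, z}; p & q | q there: s:F, w:T, x:F, z:T. ✗
x: successors {u, x, z}; p & q | q there: u:F, x:F, z:T. ✗
y: successors {v, z}; p & q | q there: v:F, z:T. ✗
z: successors {t, x}; p & q | q there: t:F, x:F. ✗
Satisfying worlds: {s, v}.
So [](p & q | q) fails at the other 6 worlds.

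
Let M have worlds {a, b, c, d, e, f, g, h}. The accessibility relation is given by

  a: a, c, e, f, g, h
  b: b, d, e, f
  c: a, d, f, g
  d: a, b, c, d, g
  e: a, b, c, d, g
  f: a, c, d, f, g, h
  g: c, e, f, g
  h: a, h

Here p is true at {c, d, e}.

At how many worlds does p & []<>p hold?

a: p is F, []<>p is F. ✗
b: p is F, []<>p is T. ✗
c: p is T, []<>p is T. ✓
d: p is T, []<>p is T. ✓
e: p is T, []<>p is T. ✓
f: p is F, []<>p is F. ✗
g: p is F, []<>p is T. ✗
h: p is F, []<>p is F. ✗
Satisfying worlds: {c, d, e}.

3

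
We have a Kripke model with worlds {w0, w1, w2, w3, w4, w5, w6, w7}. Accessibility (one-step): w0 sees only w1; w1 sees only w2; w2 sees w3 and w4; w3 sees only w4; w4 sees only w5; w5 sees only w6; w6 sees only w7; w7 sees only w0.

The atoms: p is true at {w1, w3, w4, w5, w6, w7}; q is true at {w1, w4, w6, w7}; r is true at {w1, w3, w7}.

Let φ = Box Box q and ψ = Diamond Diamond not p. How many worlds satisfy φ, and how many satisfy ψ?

3 and 2

For Box Box q:
w0: successors {w1}; Box q there: w1:F. ✗
w1: successors {w2}; Box q there: w2:F. ✗
w2: successors {w3, w4}; Box q there: w3:T, w4:F. ✗
w3: successors {w4}; Box q there: w4:F. ✗
w4: successors {w5}; Box q there: w5:T. ✓
w5: successors {w6}; Box q there: w6:T. ✓
w6: successors {w7}; Box q there: w7:F. ✗
w7: successors {w0}; Box q there: w0:T. ✓
— 3 worlds.
For Diamond Diamond not p:
w0: successors {w1}; Diamond not p there: w1:T. ✓
w1: successors {w2}; Diamond not p there: w2:F. ✗
w2: successors {w3, w4}; Diamond not p there: w3:F, w4:F. ✗
w3: successors {w4}; Diamond not p there: w4:F. ✗
w4: successors {w5}; Diamond not p there: w5:F. ✗
w5: successors {w6}; Diamond not p there: w6:F. ✗
w6: successors {w7}; Diamond not p there: w7:T. ✓
w7: successors {w0}; Diamond not p there: w0:F. ✗
— 2 worlds.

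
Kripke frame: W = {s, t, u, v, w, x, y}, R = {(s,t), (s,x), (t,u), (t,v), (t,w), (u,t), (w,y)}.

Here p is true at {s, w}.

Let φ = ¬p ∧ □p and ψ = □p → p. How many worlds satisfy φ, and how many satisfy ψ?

3 and 4

For ¬p ∧ □p:
s: ¬p is F, □p is F. ✗
t: ¬p is T, □p is F. ✗
u: ¬p is T, □p is F. ✗
v: ¬p is T, □p is T. ✓
w: ¬p is F, □p is F. ✗
x: ¬p is T, □p is T. ✓
y: ¬p is T, □p is T. ✓
— 3 worlds.
For □p → p:
s: □p is F, p is T. ✓
t: □p is F, p is F. ✓
u: □p is F, p is F. ✓
v: □p is T, p is F. ✗
w: □p is F, p is T. ✓
x: □p is T, p is F. ✗
y: □p is T, p is F. ✗
— 4 worlds.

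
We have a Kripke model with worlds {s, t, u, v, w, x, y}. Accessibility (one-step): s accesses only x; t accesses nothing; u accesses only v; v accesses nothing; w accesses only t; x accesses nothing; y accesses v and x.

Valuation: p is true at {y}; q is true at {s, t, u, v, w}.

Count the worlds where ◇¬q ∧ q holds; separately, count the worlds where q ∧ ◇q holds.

For ◇¬q ∧ q:
s: ◇¬q is T, q is T. ✓
t: ◇¬q is F, q is T. ✗
u: ◇¬q is F, q is T. ✗
v: ◇¬q is F, q is T. ✗
w: ◇¬q is F, q is T. ✗
x: ◇¬q is F, q is F. ✗
y: ◇¬q is T, q is F. ✗
— 1 world.
For q ∧ ◇q:
s: q is T, ◇q is F. ✗
t: q is T, ◇q is F. ✗
u: q is T, ◇q is T. ✓
v: q is T, ◇q is F. ✗
w: q is T, ◇q is T. ✓
x: q is F, ◇q is F. ✗
y: q is F, ◇q is T. ✗
— 2 worlds.

1 and 2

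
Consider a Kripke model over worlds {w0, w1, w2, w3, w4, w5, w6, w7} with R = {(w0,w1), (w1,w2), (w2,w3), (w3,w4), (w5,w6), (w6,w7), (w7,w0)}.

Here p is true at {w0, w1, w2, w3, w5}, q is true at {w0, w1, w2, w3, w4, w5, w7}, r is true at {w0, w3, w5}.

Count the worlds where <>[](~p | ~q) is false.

5

w0: successors {w1}; [](~p | ~q) there: w1:F. ✗
w1: successors {w2}; [](~p | ~q) there: w2:F. ✗
w2: successors {w3}; [](~p | ~q) there: w3:T. ✓
w3: successors {w4}; [](~p | ~q) there: w4:T. ✓
w4: no successors, so <>[](~p | ~q) fails. ✗
w5: successors {w6}; [](~p | ~q) there: w6:T. ✓
w6: successors {w7}; [](~p | ~q) there: w7:F. ✗
w7: successors {w0}; [](~p | ~q) there: w0:F. ✗
Satisfying worlds: {w2, w3, w5}.
So <>[](~p | ~q) fails at the other 5 worlds.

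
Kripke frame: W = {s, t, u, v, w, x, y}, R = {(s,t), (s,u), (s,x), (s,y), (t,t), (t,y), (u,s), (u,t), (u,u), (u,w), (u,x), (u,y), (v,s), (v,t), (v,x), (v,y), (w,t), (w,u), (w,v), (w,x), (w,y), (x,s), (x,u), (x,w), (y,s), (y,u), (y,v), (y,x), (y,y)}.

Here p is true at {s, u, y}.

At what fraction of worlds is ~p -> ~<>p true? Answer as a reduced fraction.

3/7

s: ~p is F, ~<>p is F. ✓
t: ~p is T, ~<>p is F. ✗
u: ~p is F, ~<>p is F. ✓
v: ~p is T, ~<>p is F. ✗
w: ~p is T, ~<>p is F. ✗
x: ~p is T, ~<>p is F. ✗
y: ~p is F, ~<>p is F. ✓
That's 3 of 7 worlds, so 3/7.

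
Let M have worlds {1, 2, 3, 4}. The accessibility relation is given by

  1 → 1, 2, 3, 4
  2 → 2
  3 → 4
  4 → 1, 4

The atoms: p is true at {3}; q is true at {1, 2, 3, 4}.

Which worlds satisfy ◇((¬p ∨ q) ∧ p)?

1: successors {1, 2, 3, 4}; (¬p ∨ q) ∧ p there: 1:F, 2:F, 3:T, 4:F. ✓
2: successors {2}; (¬p ∨ q) ∧ p there: 2:F. ✗
3: successors {4}; (¬p ∨ q) ∧ p there: 4:F. ✗
4: successors {1, 4}; (¬p ∨ q) ∧ p there: 1:F, 4:F. ✗

{1}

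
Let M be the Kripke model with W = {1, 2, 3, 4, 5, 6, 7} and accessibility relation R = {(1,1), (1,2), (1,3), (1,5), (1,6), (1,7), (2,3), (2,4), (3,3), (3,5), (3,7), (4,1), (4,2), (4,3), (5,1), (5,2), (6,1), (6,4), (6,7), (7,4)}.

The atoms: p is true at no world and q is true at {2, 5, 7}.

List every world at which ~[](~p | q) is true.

1: [](~p | q) is T. ✗
2: [](~p | q) is T. ✗
3: [](~p | q) is T. ✗
4: [](~p | q) is T. ✗
5: [](~p | q) is T. ✗
6: [](~p | q) is T. ✗
7: [](~p | q) is T. ✗

∅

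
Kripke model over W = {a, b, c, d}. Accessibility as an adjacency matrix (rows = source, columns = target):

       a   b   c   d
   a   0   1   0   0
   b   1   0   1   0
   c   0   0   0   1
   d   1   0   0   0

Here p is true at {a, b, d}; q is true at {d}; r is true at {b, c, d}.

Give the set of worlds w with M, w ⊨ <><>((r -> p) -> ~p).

a: successors {b}; <>((r -> p) -> ~p) there: b:T. ✓
b: successors {a, c}; <>((r -> p) -> ~p) there: a:F, c:F. ✗
c: successors {d}; <>((r -> p) -> ~p) there: d:F. ✗
d: successors {a}; <>((r -> p) -> ~p) there: a:F. ✗

{a}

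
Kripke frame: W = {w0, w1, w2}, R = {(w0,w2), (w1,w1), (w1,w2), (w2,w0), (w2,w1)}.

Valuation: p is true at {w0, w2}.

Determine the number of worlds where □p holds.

1

w0: successors {w2}; p there: w2:T. ✓
w1: successors {w1, w2}; p there: w1:F, w2:T. ✗
w2: successors {w0, w1}; p there: w0:T, w1:F. ✗
Satisfying worlds: {w0}.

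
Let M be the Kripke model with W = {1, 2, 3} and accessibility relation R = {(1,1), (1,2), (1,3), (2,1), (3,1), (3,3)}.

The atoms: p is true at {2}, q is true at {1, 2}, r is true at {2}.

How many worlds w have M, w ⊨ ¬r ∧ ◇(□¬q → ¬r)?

2

1: ¬r is T, ◇(□¬q → ¬r) is T. ✓
2: ¬r is F, ◇(□¬q → ¬r) is T. ✗
3: ¬r is T, ◇(□¬q → ¬r) is T. ✓
Satisfying worlds: {1, 3}.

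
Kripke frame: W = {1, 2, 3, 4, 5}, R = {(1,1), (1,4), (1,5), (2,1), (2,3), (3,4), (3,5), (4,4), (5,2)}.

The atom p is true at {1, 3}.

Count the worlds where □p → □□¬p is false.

1: □p is F, □□¬p is F. ✓
2: □p is T, □□¬p is F. ✗
3: □p is F, □□¬p is T. ✓
4: □p is F, □□¬p is T. ✓
5: □p is F, □□¬p is F. ✓
Satisfying worlds: {1, 3, 4, 5}.
So □p → □□¬p fails at the other 1 world.

1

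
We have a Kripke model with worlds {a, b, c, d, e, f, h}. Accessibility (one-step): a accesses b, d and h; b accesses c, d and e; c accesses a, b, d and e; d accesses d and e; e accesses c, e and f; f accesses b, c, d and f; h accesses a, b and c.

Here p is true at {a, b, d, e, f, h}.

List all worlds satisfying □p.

a: successors {b, d, h}; p there: b:T, d:T, h:T. ✓
b: successors {c, d, e}; p there: c:F, d:T, e:T. ✗
c: successors {a, b, d, e}; p there: a:T, b:T, d:T, e:T. ✓
d: successors {d, e}; p there: d:T, e:T. ✓
e: successors {c, e, f}; p there: c:F, e:T, f:T. ✗
f: successors {b, c, d, f}; p there: b:T, c:F, d:T, f:T. ✗
h: successors {a, b, c}; p there: a:T, b:T, c:F. ✗

{a, c, d}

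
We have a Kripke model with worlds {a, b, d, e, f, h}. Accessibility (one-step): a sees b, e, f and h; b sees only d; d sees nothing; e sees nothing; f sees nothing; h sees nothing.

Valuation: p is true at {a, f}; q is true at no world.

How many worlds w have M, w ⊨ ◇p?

a: successors {b, e, f, h}; p there: b:F, e:F, f:T, h:F. ✓
b: successors {d}; p there: d:F. ✗
d: no successors, so ◇p fails. ✗
e: no successors, so ◇p fails. ✗
f: no successors, so ◇p fails. ✗
h: no successors, so ◇p fails. ✗
Satisfying worlds: {a}.

1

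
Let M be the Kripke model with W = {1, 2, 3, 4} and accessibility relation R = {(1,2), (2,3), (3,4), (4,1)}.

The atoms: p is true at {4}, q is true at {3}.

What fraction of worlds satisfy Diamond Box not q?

3/4

1: successors {2}; Box not q there: 2:F. ✗
2: successors {3}; Box not q there: 3:T. ✓
3: successors {4}; Box not q there: 4:T. ✓
4: successors {1}; Box not q there: 1:T. ✓
That's 3 of 4 worlds, so 3/4.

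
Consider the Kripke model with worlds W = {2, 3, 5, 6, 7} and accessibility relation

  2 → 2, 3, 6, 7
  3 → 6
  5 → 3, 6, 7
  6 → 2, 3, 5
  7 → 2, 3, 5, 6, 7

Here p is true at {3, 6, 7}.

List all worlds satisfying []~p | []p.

2: []~p is F, []p is F. ✗
3: []~p is F, []p is T. ✓
5: []~p is F, []p is T. ✓
6: []~p is F, []p is F. ✗
7: []~p is F, []p is F. ✗

{3, 5}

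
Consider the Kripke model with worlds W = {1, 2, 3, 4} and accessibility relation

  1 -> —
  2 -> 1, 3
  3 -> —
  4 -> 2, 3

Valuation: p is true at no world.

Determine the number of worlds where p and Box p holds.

0

1: p is F, Box p is T. ✗
2: p is F, Box p is F. ✗
3: p is F, Box p is T. ✗
4: p is F, Box p is F. ✗
Satisfying worlds: ∅.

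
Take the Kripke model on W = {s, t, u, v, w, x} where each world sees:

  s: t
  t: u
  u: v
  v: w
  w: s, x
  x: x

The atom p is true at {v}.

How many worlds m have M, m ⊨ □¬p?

5

s: successors {t}; ¬p there: t:T. ✓
t: successors {u}; ¬p there: u:T. ✓
u: successors {v}; ¬p there: v:F. ✗
v: successors {w}; ¬p there: w:T. ✓
w: successors {s, x}; ¬p there: s:T, x:T. ✓
x: successors {x}; ¬p there: x:T. ✓
Satisfying worlds: {s, t, v, w, x}.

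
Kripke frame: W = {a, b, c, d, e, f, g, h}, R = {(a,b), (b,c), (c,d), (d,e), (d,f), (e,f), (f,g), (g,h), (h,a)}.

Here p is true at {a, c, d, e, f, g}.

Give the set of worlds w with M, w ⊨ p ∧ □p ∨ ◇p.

{b, c, d, e, f, h}

a: p ∧ □p is F, ◇p is F. ✗
b: p ∧ □p is F, ◇p is T. ✓
c: p ∧ □p is T, ◇p is T. ✓
d: p ∧ □p is T, ◇p is T. ✓
e: p ∧ □p is T, ◇p is T. ✓
f: p ∧ □p is T, ◇p is T. ✓
g: p ∧ □p is F, ◇p is F. ✗
h: p ∧ □p is F, ◇p is T. ✓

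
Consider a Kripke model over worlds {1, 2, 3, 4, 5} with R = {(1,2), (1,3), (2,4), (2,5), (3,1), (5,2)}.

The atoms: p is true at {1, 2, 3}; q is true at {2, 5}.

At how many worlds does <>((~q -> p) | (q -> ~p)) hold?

1: successors {2, 3}; (~q -> p) | (q -> ~p) there: 2:T, 3:T. ✓
2: successors {4, 5}; (~q -> p) | (q -> ~p) there: 4:T, 5:T. ✓
3: successors {1}; (~q -> p) | (q -> ~p) there: 1:T. ✓
4: no successors, so <>((~q -> p) | (q -> ~p)) fails. ✗
5: successors {2}; (~q -> p) | (q -> ~p) there: 2:T. ✓
Satisfying worlds: {1, 2, 3, 5}.

4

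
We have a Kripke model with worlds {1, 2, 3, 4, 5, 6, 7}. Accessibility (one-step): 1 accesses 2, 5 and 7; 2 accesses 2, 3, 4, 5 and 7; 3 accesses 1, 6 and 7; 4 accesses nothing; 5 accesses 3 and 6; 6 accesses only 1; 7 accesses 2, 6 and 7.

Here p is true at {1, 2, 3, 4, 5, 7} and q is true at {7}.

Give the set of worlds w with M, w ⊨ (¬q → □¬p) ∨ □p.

1: ¬q → □¬p is F, □p is T. ✓
2: ¬q → □¬p is F, □p is T. ✓
3: ¬q → □¬p is F, □p is F. ✗
4: ¬q → □¬p is T, □p is T. ✓
5: ¬q → □¬p is F, □p is F. ✗
6: ¬q → □¬p is F, □p is T. ✓
7: ¬q → □¬p is T, □p is F. ✓

{1, 2, 4, 6, 7}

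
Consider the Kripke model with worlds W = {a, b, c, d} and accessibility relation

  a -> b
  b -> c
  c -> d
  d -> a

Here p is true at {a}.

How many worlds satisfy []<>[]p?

1

a: successors {b}; <>[]p there: b:F. ✗
b: successors {c}; <>[]p there: c:T. ✓
c: successors {d}; <>[]p there: d:F. ✗
d: successors {a}; <>[]p there: a:F. ✗
Satisfying worlds: {b}.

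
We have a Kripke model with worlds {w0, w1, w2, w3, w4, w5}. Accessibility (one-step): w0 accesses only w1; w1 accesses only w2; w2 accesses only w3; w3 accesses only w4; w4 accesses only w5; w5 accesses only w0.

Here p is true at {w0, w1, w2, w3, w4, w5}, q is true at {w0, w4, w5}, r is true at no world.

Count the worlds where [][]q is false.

3

w0: successors {w1}; []q there: w1:F. ✗
w1: successors {w2}; []q there: w2:F. ✗
w2: successors {w3}; []q there: w3:T. ✓
w3: successors {w4}; []q there: w4:T. ✓
w4: successors {w5}; []q there: w5:T. ✓
w5: successors {w0}; []q there: w0:F. ✗
Satisfying worlds: {w2, w3, w4}.
So [][]q fails at the other 3 worlds.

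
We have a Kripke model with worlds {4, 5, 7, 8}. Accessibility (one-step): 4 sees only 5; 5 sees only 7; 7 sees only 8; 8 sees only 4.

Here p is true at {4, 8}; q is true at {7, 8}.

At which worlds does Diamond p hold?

4: successors {5}; p there: 5:F. ✗
5: successors {7}; p there: 7:F. ✗
7: successors {8}; p there: 8:T. ✓
8: successors {4}; p there: 4:T. ✓

{7, 8}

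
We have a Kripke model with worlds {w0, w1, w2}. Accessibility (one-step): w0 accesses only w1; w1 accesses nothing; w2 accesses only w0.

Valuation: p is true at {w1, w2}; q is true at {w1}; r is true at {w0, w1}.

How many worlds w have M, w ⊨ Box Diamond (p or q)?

2

w0: successors {w1}; Diamond (p or q) there: w1:F. ✗
w1: no successors, so Box Diamond (p or q) holds vacuously. ✓
w2: successors {w0}; Diamond (p or q) there: w0:T. ✓
Satisfying worlds: {w1, w2}.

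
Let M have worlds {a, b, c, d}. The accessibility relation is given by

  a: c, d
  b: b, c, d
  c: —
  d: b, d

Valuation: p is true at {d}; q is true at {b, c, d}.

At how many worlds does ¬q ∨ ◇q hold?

a: ¬q is T, ◇q is T. ✓
b: ¬q is F, ◇q is T. ✓
c: ¬q is F, ◇q is F. ✗
d: ¬q is F, ◇q is T. ✓
Satisfying worlds: {a, b, d}.

3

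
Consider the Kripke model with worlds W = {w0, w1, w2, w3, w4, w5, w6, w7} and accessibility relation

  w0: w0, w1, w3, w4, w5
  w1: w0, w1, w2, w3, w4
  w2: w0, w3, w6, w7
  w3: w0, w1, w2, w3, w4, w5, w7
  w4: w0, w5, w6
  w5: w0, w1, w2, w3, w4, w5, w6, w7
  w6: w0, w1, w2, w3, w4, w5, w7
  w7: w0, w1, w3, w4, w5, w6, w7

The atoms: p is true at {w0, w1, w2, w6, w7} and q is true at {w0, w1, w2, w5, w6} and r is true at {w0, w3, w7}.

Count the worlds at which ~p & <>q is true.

w0: ~p is F, <>q is T. ✗
w1: ~p is F, <>q is T. ✗
w2: ~p is F, <>q is T. ✗
w3: ~p is T, <>q is T. ✓
w4: ~p is T, <>q is T. ✓
w5: ~p is T, <>q is T. ✓
w6: ~p is F, <>q is T. ✗
w7: ~p is F, <>q is T. ✗
Satisfying worlds: {w3, w4, w5}.

3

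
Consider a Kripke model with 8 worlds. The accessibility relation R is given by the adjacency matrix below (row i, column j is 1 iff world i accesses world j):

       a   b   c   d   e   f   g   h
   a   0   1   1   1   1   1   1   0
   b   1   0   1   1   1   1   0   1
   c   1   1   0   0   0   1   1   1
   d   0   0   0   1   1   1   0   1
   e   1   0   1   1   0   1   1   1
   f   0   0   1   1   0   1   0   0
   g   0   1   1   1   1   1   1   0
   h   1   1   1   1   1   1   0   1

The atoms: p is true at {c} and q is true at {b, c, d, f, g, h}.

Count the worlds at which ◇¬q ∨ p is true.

7

a: ◇¬q is T, p is F. ✓
b: ◇¬q is T, p is F. ✓
c: ◇¬q is T, p is T. ✓
d: ◇¬q is T, p is F. ✓
e: ◇¬q is T, p is F. ✓
f: ◇¬q is F, p is F. ✗
g: ◇¬q is T, p is F. ✓
h: ◇¬q is T, p is F. ✓
Satisfying worlds: {a, b, c, d, e, g, h}.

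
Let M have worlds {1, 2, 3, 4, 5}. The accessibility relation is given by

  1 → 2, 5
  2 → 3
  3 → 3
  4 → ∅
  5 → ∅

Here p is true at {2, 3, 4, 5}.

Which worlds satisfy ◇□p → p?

1: ◇□p is T, p is F. ✗
2: ◇□p is T, p is T. ✓
3: ◇□p is T, p is T. ✓
4: ◇□p is F, p is T. ✓
5: ◇□p is F, p is T. ✓

{2, 3, 4, 5}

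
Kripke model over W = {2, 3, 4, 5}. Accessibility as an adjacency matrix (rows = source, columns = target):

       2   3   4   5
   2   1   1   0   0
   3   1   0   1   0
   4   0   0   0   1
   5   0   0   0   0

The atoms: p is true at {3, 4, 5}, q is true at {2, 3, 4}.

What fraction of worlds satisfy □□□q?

2: successors {2, 3}; □□q there: 2:T, 3:F. ✗
3: successors {2, 4}; □□q there: 2:T, 4:T. ✓
4: successors {5}; □□q there: 5:T. ✓
5: no successors, so □□□q holds vacuously. ✓
That's 3 of 4 worlds, so 3/4.

3/4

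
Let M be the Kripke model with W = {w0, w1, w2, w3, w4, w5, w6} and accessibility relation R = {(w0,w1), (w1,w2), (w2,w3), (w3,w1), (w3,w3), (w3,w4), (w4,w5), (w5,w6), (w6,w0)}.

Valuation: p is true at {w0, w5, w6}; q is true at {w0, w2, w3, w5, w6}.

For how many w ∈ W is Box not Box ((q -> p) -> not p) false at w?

5

w0: successors {w1}; not Box ((q -> p) -> not p) there: w1:F. ✗
w1: successors {w2}; not Box ((q -> p) -> not p) there: w2:F. ✗
w2: successors {w3}; not Box ((q -> p) -> not p) there: w3:F. ✗
w3: successors {w1, w3, w4}; not Box ((q -> p) -> not p) there: w1:F, w3:F, w4:T. ✗
w4: successors {w5}; not Box ((q -> p) -> not p) there: w5:T. ✓
w5: successors {w6}; not Box ((q -> p) -> not p) there: w6:T. ✓
w6: successors {w0}; not Box ((q -> p) -> not p) there: w0:F. ✗
Satisfying worlds: {w4, w5}.
So Box not Box ((q -> p) -> not p) fails at the other 5 worlds.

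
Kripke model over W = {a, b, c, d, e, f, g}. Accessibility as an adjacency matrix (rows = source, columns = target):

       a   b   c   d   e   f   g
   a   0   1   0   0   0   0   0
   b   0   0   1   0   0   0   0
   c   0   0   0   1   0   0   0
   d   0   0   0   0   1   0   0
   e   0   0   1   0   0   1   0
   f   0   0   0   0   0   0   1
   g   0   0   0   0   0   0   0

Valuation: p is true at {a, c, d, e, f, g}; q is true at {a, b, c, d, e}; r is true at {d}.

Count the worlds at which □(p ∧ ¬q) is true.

2

a: successors {b}; p ∧ ¬q there: b:F. ✗
b: successors {c}; p ∧ ¬q there: c:F. ✗
c: successors {d}; p ∧ ¬q there: d:F. ✗
d: successors {e}; p ∧ ¬q there: e:F. ✗
e: successors {c, f}; p ∧ ¬q there: c:F, f:T. ✗
f: successors {g}; p ∧ ¬q there: g:T. ✓
g: no successors, so □(p ∧ ¬q) holds vacuously. ✓
Satisfying worlds: {f, g}.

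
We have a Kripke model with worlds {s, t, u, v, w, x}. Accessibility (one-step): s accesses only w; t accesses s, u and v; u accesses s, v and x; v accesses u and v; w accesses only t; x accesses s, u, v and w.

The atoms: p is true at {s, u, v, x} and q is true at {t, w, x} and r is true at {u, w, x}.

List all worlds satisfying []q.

s: successors {w}; q there: w:T. ✓
t: successors {s, u, v}; q there: s:F, u:F, v:F. ✗
u: successors {s, v, x}; q there: s:F, v:F, x:T. ✗
v: successors {u, v}; q there: u:F, v:F. ✗
w: successors {t}; q there: t:T. ✓
x: successors {s, u, v, w}; q there: s:F, u:F, v:F, w:T. ✗

{s, w}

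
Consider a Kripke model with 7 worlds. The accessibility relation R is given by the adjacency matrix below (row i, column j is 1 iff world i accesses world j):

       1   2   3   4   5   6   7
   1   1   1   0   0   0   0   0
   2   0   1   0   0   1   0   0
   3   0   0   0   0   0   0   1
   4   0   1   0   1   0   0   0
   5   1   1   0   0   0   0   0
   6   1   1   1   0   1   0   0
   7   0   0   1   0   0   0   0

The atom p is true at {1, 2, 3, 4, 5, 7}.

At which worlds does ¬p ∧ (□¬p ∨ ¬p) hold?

{6}

1: ¬p is F, □¬p ∨ ¬p is F. ✗
2: ¬p is F, □¬p ∨ ¬p is F. ✗
3: ¬p is F, □¬p ∨ ¬p is F. ✗
4: ¬p is F, □¬p ∨ ¬p is F. ✗
5: ¬p is F, □¬p ∨ ¬p is F. ✗
6: ¬p is T, □¬p ∨ ¬p is T. ✓
7: ¬p is F, □¬p ∨ ¬p is F. ✗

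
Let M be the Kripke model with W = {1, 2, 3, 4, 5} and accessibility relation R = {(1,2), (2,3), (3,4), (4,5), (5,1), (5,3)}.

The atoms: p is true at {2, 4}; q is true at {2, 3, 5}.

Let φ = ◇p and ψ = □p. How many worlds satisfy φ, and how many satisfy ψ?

2 and 2

For ◇p:
1: successors {2}; p there: 2:T. ✓
2: successors {3}; p there: 3:F. ✗
3: successors {4}; p there: 4:T. ✓
4: successors {5}; p there: 5:F. ✗
5: successors {1, 3}; p there: 1:F, 3:F. ✗
— 2 worlds.
For □p:
1: successors {2}; p there: 2:T. ✓
2: successors {3}; p there: 3:F. ✗
3: successors {4}; p there: 4:T. ✓
4: successors {5}; p there: 5:F. ✗
5: successors {1, 3}; p there: 1:F, 3:F. ✗
— 2 worlds.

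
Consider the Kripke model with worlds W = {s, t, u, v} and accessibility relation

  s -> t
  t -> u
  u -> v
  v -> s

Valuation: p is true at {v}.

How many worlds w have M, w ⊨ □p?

s: successors {t}; p there: t:F. ✗
t: successors {u}; p there: u:F. ✗
u: successors {v}; p there: v:T. ✓
v: successors {s}; p there: s:F. ✗
Satisfying worlds: {u}.

1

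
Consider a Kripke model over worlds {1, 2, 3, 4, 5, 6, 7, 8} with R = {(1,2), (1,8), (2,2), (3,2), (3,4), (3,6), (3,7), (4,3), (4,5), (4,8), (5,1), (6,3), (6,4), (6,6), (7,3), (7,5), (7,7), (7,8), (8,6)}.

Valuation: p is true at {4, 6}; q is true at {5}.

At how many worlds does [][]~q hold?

5

1: successors {2, 8}; []~q there: 2:T, 8:T. ✓
2: successors {2}; []~q there: 2:T. ✓
3: successors {2, 4, 6, 7}; []~q there: 2:T, 4:F, 6:T, 7:F. ✗
4: successors {3, 5, 8}; []~q there: 3:T, 5:T, 8:T. ✓
5: successors {1}; []~q there: 1:T. ✓
6: successors {3, 4, 6}; []~q there: 3:T, 4:F, 6:T. ✗
7: successors {3, 5, 7, 8}; []~q there: 3:T, 5:T, 7:F, 8:T. ✗
8: successors {6}; []~q there: 6:T. ✓
Satisfying worlds: {1, 2, 4, 5, 8}.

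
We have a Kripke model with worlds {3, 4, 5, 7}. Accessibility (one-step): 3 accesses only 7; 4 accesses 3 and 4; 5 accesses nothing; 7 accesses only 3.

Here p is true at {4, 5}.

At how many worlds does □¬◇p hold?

3

3: successors {7}; ¬◇p there: 7:T. ✓
4: successors {3, 4}; ¬◇p there: 3:T, 4:F. ✗
5: no successors, so □¬◇p holds vacuously. ✓
7: successors {3}; ¬◇p there: 3:T. ✓
Satisfying worlds: {3, 5, 7}.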